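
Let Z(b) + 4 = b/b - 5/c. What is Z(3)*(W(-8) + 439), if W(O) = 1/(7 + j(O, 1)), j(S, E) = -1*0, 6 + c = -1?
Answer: -49184/49 ≈ -1003.8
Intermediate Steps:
c = -7 (c = -6 - 1 = -7)
j(S, E) = 0
W(O) = 1/7 (W(O) = 1/(7 + 0) = 1/7)
Z(b) = -16/7 (Z(b) = -4 + (b/b - 5/(-7)) = -4 + (1 - 5*(-1/7)) = -4 + (1 + 5/7) = -4 + 12/7 = -16/7)
Z(3)*(W(-8) + 439) = -16*(1/7 + 439)/7 = -16/7*3074/7 = -49184/49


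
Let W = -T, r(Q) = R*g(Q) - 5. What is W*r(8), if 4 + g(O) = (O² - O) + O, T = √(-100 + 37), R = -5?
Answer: 915*I*√7 ≈ 2420.9*I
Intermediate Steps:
T = 3*I*√7 (T = √(-63) = 3*I*√7 ≈ 7.9373*I)
g(O) = -4 + O² (g(O) = -4 + ((O² - O) + O) = -4 + O²)
r(Q) = 15 - 5*Q² (r(Q) = -5*(-4 + Q²) - 5 = (20 - 5*Q²) - 5 = 15 - 5*Q²)
W = -3*I*√7 ≈ -7.9373*I
W*r(8) = (-3*I*√7)*(15 - 5*8²) = (-3*I*√7)*(15 - 5*64) = (-3*I*√7)*(15 - 320) = -3*I*√7*(-305) = 915*I*√7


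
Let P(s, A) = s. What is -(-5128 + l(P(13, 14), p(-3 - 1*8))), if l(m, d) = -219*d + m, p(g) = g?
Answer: 2706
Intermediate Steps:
l(m, d) = m - 219*d
-(-5128 + l(P(13, 14), p(-3 - 1*8))) = -(-5128 + (13 - 219*(-3 - 1*8))) = -(-5128 + (13 - 219*(-3 - 8))) = -(-5128 + (13 - 219*(-11))) = -(-5128 + (13 + 2409)) = -(-5128 + 2422) = -1*(-2706) = 2706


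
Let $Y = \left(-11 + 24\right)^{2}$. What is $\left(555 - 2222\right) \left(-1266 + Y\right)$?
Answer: $1828699$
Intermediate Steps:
$Y = 169$ ($Y = 13^{2} = 169$)
$\left(555 - 2222\right) \left(-1266 + Y\right) = \left(555 - 2222\right) \left(-1266 + 169\right) = \left(-1667\right) \left(-1097\right) = 1828699$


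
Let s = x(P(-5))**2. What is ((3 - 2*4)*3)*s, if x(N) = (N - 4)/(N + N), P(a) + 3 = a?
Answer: -135/16 ≈ -8.4375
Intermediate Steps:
P(a) = -3 + a
x(N) = (-4 + N)/(2*N) (x(N) = (-4 + N)/((2*N)) = (-4 + N)*(1/(2*N)) = (-4 + N)/(2*N))
s = 9/16 (s = ((-4 + (-3 - 5))/(2*(-3 - 5)))**2 = ((1/2)*(-4 - 8)/(-8))**2 = ((1/2)*(-1/8)*(-12))**2 = (3/4)**2 = 9/16 ≈ 0.56250)
((3 - 2*4)*3)*s = ((3 - 2*4)*3)*(9/16) = ((3 - 8)*3)*(9/16) = -5*3*(9/16) = -15*9/16 = -135/16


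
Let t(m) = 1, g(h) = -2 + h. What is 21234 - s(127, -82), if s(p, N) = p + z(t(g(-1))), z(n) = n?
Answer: 21106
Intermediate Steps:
s(p, N) = 1 + p (s(p, N) = p + 1 = 1 + p)
21234 - s(127, -82) = 21234 - (1 + 127) = 21234 - 1*128 = 21234 - 128 = 21106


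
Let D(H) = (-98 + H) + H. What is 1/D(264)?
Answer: 1/430 ≈ 0.0023256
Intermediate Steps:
D(H) = -98 + 2*H
1/D(264) = 1/(-98 + 2*264) = 1/(-98 + 528) = 1/430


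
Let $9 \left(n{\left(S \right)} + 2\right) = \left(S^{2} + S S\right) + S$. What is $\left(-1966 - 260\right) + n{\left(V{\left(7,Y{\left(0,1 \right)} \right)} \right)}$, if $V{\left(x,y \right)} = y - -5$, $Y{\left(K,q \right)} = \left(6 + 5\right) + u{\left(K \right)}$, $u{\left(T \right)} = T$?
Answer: $- \frac{6508}{3} \approx -2169.3$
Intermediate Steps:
$Y{\left(K,q \right)} = 11 + K$ ($Y{\left(K,q \right)} = \left(6 + 5\right) + K = 11 + K$)
$V{\left(x,y \right)} = 5 + y$ ($V{\left(x,y \right)} = y + 5 = 5 + y$)
$n{\left(S \right)} = -2 + \frac{S}{9} + \frac{2 S^{2}}{9}$ ($n{\left(S \right)} = -2 + \frac{\left(S^{2} + S S\right) + S}{9} = -2 + \frac{\left(S^{2} + S^{2}\right) + S}{9} = -2 + \frac{2 S^{2} + S}{9} = -2 + \frac{S + 2 S^{2}}{9} = -2 + \left(\frac{S}{9} + \frac{2 S^{2}}{9}\right) = -2 + \frac{S}{9} + \frac{2 S^{2}}{9}$)
$\left(-1966 - 260\right) + n{\left(V{\left(7,Y{\left(0,1 \right)} \right)} \right)} = \left(-1966 - 260\right) + \left(-2 + \frac{5 + \left(11 + 0\right)}{9} + \frac{2 \left(5 + \left(11 + 0\right)\right)^{2}}{9}\right) = -2226 + \left(-2 + \frac{5 + 11}{9} + \frac{2 \left(5 + 11\right)^{2}}{9}\right) = -2226 + \left(-2 + \frac{1}{9} \cdot 16 + \frac{2 \cdot 16^{2}}{9}\right) = -2226 + \left(-2 + \frac{16}{9} + \frac{2}{9} \cdot 256\right) = -2226 + \left(-2 + \frac{16}{9} + \frac{512}{9}\right) = -2226 + \frac{170}{3} = - \frac{6508}{3}$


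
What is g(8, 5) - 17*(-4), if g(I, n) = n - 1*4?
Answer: 69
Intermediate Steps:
g(I, n) = -4 + n (g(I, n) = n - 4 = -4 + n)
g(8, 5) - 17*(-4) = (-4 + 5) - 17*(-4) = 1 + 68 = 69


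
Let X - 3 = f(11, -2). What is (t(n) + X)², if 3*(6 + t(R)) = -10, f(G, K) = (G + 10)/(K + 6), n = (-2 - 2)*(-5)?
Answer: 169/144 ≈ 1.1736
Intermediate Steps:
n = 20 (n = -4*(-5) = 20)
f(G, K) = (10 + G)/(6 + K)
t(R) = -28/3 (t(R) = -6 + (⅓)*(-10) = -6 - 10/3 = -28/3)
X = 33/4 (X = 3 + (10 + 11)/(6 - 2) = 3 + 21/4 = 33/4 ≈ 8.2500)
(t(n) + X)² = (-28/3 + 33/4)² = (-13/12)² = 169/144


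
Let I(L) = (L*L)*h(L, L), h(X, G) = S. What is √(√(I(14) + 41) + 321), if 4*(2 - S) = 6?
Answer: √(321 + √139) ≈ 18.243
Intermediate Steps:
S = ½ (S = 2 - ¼*6 = 2 - 3/2 = ½ ≈ 0.50000)
h(X, G) = ½
I(L) = L²/2 (I(L) = (L*L)*(½) = L²*(½) = L²/2)
√(√(I(14) + 41) + 321) = √(√((½)*14² + 41) + 321) = √(√((½)*196 + 41) + 321) = √(√(98 + 41) + 321) = √(√139 + 321) = √(321 + √139)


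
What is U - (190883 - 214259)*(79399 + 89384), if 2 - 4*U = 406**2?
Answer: 7890860399/2 ≈ 3.9454e+9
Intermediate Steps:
U = -82417/2 (U = 1/2 - 1/4*406**2 = 1/2 - 1/4*164836 = 1/2 - 41209 = -82417/2 ≈ -41209.)
U - (190883 - 214259)*(79399 + 89384) = -82417/2 - (190883 - 214259)*(79399 + 89384) = -82417/2 - (-23376)*168783 = -82417/2 - 1*(-3945471408) = -82417/2 + 3945471408 = 7890860399/2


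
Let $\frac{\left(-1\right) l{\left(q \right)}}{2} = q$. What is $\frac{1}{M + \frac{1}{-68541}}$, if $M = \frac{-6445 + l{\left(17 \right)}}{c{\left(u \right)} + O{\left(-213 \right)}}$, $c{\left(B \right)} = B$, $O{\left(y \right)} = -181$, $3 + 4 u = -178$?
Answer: $\frac{62029605}{1776307651} \approx 0.034921$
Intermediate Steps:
$u = - \frac{181}{4}$ ($u = - \frac{3}{4} + \frac{1}{4} \left(-178\right) = - \frac{3}{4} - \frac{89}{2} = - \frac{181}{4} \approx -45.25$)
$l{\left(q \right)} = - 2 q$
$M = \frac{25916}{905}$ ($M = \frac{-6445 - 34}{- \frac{181}{4} - 181} = \frac{-6445 - 34}{- \frac{905}{4}} = \left(-6479\right) \left(- \frac{4}{905}\right) = \frac{25916}{905} \approx 28.636$)
$\frac{1}{M + \frac{1}{-68541}} = \frac{1}{\frac{25916}{905} + \frac{1}{-68541}} = \frac{1}{\frac{25916}{905} - \frac{1}{68541}} = \frac{1}{\frac{1776307651}{62029605}} = \frac{62029605}{1776307651}$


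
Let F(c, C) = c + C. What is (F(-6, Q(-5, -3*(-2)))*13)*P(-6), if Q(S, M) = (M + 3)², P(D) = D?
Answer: -5850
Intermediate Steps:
Q(S, M) = (3 + M)²
F(c, C) = C + c
(F(-6, Q(-5, -3*(-2)))*13)*P(-6) = (((3 - 3*(-2))² - 6)*13)*(-6) = (((3 + 6)² - 6)*13)*(-6) = ((9² - 6)*13)*(-6) = ((81 - 6)*13)*(-6) = (75*13)*(-6) = 975*(-6) = -5850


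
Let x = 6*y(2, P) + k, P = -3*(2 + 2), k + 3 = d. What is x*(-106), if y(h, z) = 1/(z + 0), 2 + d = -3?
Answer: 901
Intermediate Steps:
d = -5 (d = -2 - 3 = -5)
k = -8 (k = -3 - 5 = -8)
P = -12 (P = -3*4 = -12)
y(h, z) = 1/z
x = -17/2 (x = 6/(-12) - 8 = 6*(-1/12) - 8 = -½ - 8 = -17/2 ≈ -8.5000)
x*(-106) = -17/2*(-106) = 901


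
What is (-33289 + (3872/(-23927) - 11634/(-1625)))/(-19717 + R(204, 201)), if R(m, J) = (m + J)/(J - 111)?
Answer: 2588100035314/1532898209375 ≈ 1.6884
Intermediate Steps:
R(m, J) = (J + m)/(-111 + J)
(-33289 + (3872/(-23927) - 11634/(-1625)))/(-19717 + R(204, 201)) = (-33289 + (3872/(-23927) - 11634/(-1625)))/(-19717 + (201 + 204)/(-111 + 201)) = (-33289 + (3872*(-1/23927) - 11634*(-1/1625)))/(-19717 + 405/90) = (-33289 + (-3872/23927 + 11634/1625))/(-19717 + (1/90)*405) = (-33289 + 272074718/38881375)/(-19717 + 9/2) = -1294050017657/(38881375*(-39425/2)) = -1294050017657/38881375*(-2/39425) = 2588100035314/1532898209375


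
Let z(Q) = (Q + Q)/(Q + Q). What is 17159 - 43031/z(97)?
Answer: -25872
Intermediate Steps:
z(Q) = 1 (z(Q) = (2*Q)/((2*Q)) = (2*Q)*(1/(2*Q)) = 1)
17159 - 43031/z(97) = 17159 - 43031/1 = 17159 - 43031*1 = 17159 - 43031 = -25872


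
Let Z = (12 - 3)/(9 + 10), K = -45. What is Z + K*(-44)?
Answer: 37629/19 ≈ 1980.5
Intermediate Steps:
Z = 9/19 ≈ 0.47368
Z + K*(-44) = 9/19 - 45*(-44) = 9/19 + 1980 = 37629/19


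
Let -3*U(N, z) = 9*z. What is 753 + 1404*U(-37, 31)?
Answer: -129819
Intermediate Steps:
U(N, z) = -3*z
753 + 1404*U(-37, 31) = 753 + 1404*(-3*31) = 753 + 1404*(-93) = 753 - 130572 = -129819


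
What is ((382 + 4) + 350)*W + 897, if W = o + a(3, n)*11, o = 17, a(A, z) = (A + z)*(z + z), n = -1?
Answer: -18975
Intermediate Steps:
a(A, z) = 2*z*(A + z) (a(A, z) = (A + z)*(2*z) = 2*z*(A + z))
W = -27 (W = 17 + (2*(-1)*(3 - 1))*11 = 17 + (2*(-1)*2)*11 = 17 - 4*11 = 17 - 44 = -27)
((382 + 4) + 350)*W + 897 = ((382 + 4) + 350)*(-27) + 897 = (386 + 350)*(-27) + 897 = 736*(-27) + 897 = -19872 + 897 = -18975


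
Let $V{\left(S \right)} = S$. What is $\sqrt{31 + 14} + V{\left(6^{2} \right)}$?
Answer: $36 + 3 \sqrt{5} \approx 42.708$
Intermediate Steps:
$\sqrt{31 + 14} + V{\left(6^{2} \right)} = \sqrt{31 + 14} + 6^{2} = \sqrt{45} + 36 = 3 \sqrt{5} + 36 = 36 + 3 \sqrt{5}$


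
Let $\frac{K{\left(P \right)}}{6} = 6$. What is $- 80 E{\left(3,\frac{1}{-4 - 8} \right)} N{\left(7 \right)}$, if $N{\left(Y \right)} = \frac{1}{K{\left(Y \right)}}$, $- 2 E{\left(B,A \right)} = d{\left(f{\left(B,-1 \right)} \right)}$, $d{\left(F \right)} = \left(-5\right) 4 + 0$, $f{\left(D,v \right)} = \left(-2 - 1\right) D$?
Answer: $- \frac{200}{9} \approx -22.222$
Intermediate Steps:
$K{\left(P \right)} = 36$ ($K{\left(P \right)} = 6 \cdot 6 = 36$)
$f{\left(D,v \right)} = - 3 D$
$d{\left(F \right)} = -20$ ($d{\left(F \right)} = -20 + 0 = -20$)
$E{\left(B,A \right)} = 10$ ($E{\left(B,A \right)} = \left(- \frac{1}{2}\right) \left(-20\right) = 10$)
$N{\left(Y \right)} = \frac{1}{36}$
$- 80 E{\left(3,\frac{1}{-4 - 8} \right)} N{\left(7 \right)} = \left(-80\right) 10 \cdot \frac{1}{36} = \left(-800\right) \frac{1}{36} = - \frac{200}{9}$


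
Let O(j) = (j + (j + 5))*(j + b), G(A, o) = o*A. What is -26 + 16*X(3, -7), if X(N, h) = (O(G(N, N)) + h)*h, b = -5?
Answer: -9546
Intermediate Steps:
G(A, o) = A*o
O(j) = (-5 + j)*(5 + 2*j) (O(j) = (j + (j + 5))*(j - 5) = (j + (5 + j))*(-5 + j) = (5 + 2*j)*(-5 + j) = (-5 + j)*(5 + 2*j))
X(N, h) = h*(-25 + h - 5*N**2 + 2*N**4) (X(N, h) = ((-25 - 5*N*N + 2*(N*N)**2) + h)*h = ((-25 - 5*N**2 + 2*(N**2)**2) + h)*h = ((-25 - 5*N**2 + 2*N**4) + h)*h = (-25 + h - 5*N**2 + 2*N**4)*h = h*(-25 + h - 5*N**2 + 2*N**4))
-26 + 16*X(3, -7) = -26 + 16*(-7*(-25 - 7 - 5*3**2 + 2*3**4)) = -26 + 16*(-7*(-25 - 7 - 5*9 + 2*81)) = -26 + 16*(-7*(-25 - 7 - 45 + 162)) = -26 + 16*(-7*85) = -26 + 16*(-595) = -26 - 9520 = -9546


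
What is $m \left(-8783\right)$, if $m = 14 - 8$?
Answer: $-52698$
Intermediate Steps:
$m = 6$
$m \left(-8783\right) = 6 \left(-8783\right) = -52698$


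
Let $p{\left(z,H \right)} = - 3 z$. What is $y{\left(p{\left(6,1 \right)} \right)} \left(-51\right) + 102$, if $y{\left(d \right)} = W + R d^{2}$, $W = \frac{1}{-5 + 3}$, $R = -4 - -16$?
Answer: $- \frac{396321}{2} \approx -1.9816 \cdot 10^{5}$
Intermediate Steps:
$R = 12$ ($R = -4 + 16 = 12$)
$W = - \frac{1}{2}$ ($W = \frac{1}{-2} = - \frac{1}{2} \approx -0.5$)
$y{\left(d \right)} = - \frac{1}{2} + 12 d^{2}$
$y{\left(p{\left(6,1 \right)} \right)} \left(-51\right) + 102 = \left(- \frac{1}{2} + 12 \left(\left(-3\right) 6\right)^{2}\right) \left(-51\right) + 102 = \left(- \frac{1}{2} + 12 \left(-18\right)^{2}\right) \left(-51\right) + 102 = \left(- \frac{1}{2} + 12 \cdot 324\right) \left(-51\right) + 102 = \left(- \frac{1}{2} + 3888\right) \left(-51\right) + 102 = \frac{7775}{2} \left(-51\right) + 102 = - \frac{396525}{2} + 102 = - \frac{396321}{2}$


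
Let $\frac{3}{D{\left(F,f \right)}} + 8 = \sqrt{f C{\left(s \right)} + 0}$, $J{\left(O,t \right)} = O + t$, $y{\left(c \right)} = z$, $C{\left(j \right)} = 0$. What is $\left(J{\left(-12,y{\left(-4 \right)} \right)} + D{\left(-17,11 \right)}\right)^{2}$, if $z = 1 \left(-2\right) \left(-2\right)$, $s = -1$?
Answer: $\frac{4489}{64} \approx 70.141$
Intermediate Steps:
$z = 4$ ($z = \left(-2\right) \left(-2\right) = 4$)
$y{\left(c \right)} = 4$
$D{\left(F,f \right)} = - \frac{3}{8}$ ($D{\left(F,f \right)} = \frac{3}{-8 + \sqrt{f 0 + 0}} = \frac{3}{-8 + \sqrt{0 + 0}} = \frac{3}{-8 + \sqrt{0}} = \frac{3}{-8 + 0} = \frac{3}{-8} = 3 \left(- \frac{1}{8}\right) = - \frac{3}{8}$)
$\left(J{\left(-12,y{\left(-4 \right)} \right)} + D{\left(-17,11 \right)}\right)^{2} = \left(\left(-12 + 4\right) - \frac{3}{8}\right)^{2} = \left(-8 - \frac{3}{8}\right)^{2} = \left(- \frac{67}{8}\right)^{2} = \frac{4489}{64}$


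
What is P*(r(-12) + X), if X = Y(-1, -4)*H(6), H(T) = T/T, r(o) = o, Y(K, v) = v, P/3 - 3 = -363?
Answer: 17280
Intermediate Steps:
P = -1080 (P = 9 + 3*(-363) = 9 - 1089 = -1080)
H(T) = 1
X = -4 (X = -4*1 = -4)
P*(r(-12) + X) = -1080*(-12 - 4) = -1080*(-16) = 17280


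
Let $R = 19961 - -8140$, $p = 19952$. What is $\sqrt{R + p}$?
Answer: $\sqrt{48053} \approx 219.21$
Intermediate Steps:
$R = 28101$ ($R = 19961 + 8140 = 28101$)
$\sqrt{R + p} = \sqrt{28101 + 19952} = \sqrt{48053}$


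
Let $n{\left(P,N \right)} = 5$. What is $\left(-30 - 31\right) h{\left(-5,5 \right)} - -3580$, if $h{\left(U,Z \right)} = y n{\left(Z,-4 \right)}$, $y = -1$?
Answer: $3885$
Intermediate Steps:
$h{\left(U,Z \right)} = -5$ ($h{\left(U,Z \right)} = \left(-1\right) 5 = -5$)
$\left(-30 - 31\right) h{\left(-5,5 \right)} - -3580 = \left(-30 - 31\right) \left(-5\right) - -3580 = \left(-61\right) \left(-5\right) + 3580 = 305 + 3580 = 3885$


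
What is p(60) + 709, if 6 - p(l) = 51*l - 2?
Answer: -2343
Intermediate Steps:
p(l) = 8 - 51*l (p(l) = 6 - (51*l - 2) = 6 - (-2 + 51*l) = 6 + (2 - 51*l) = 8 - 51*l)
p(60) + 709 = (8 - 51*60) + 709 = (8 - 3060) + 709 = -3052 + 709 = -2343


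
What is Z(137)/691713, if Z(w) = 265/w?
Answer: 265/94764681 ≈ 2.7964e-6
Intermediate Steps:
Z(137)/691713 = (265/137)/691713 = (265*(1/137))*(1/691713) = (265/137)*(1/691713) = 265/94764681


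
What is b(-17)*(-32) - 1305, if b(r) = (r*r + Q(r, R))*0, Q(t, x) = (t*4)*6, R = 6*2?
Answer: -1305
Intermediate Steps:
R = 12
Q(t, x) = 24*t (Q(t, x) = (4*t)*6 = 24*t)
b(r) = 0 (b(r) = (r*r + 24*r)*0 = (r² + 24*r)*0 = 0)
b(-17)*(-32) - 1305 = 0*(-32) - 1305 = 0 - 1305 = -1305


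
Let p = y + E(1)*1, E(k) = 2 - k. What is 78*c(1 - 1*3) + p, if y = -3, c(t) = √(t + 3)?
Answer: 76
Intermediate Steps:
c(t) = √(3 + t)
p = -2 (p = -3 + (2 - 1*1)*1 = -3 + (2 - 1)*1 = -3 + 1*1 = -3 + 1 = -2)
78*c(1 - 1*3) + p = 78*√(3 + (1 - 1*3)) - 2 = 78*√(3 + (1 - 3)) - 2 = 78*√(3 - 2) - 2 = 78*√1 - 2 = 78*1 - 2 = 78 - 2 = 76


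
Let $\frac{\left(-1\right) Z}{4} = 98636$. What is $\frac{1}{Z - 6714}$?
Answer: $- \frac{1}{401258} \approx -2.4922 \cdot 10^{-6}$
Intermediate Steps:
$Z = -394544$ ($Z = \left(-4\right) 98636 = -394544$)
$\frac{1}{Z - 6714} = \frac{1}{-394544 - 6714} = \frac{1}{-401258} = - \frac{1}{401258}$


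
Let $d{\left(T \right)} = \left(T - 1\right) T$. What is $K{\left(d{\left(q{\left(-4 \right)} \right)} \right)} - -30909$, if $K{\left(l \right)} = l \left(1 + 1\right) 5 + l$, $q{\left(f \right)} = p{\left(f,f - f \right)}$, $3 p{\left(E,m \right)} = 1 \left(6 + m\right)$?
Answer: $30931$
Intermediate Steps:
$p{\left(E,m \right)} = 2 + \frac{m}{3}$ ($p{\left(E,m \right)} = \frac{1 \left(6 + m\right)}{3} = \frac{6 + m}{3} = 2 + \frac{m}{3}$)
$q{\left(f \right)} = 2$ ($q{\left(f \right)} = 2 + \frac{f - f}{3} = 2 + \frac{1}{3} \cdot 0 = 2 + 0 = 2$)
$d{\left(T \right)} = T \left(-1 + T\right)$ ($d{\left(T \right)} = \left(-1 + T\right) T = T \left(-1 + T\right)$)
$K{\left(l \right)} = 11 l$ ($K{\left(l \right)} = l 2 \cdot 5 + l = l 10 + l = 10 l + l = 11 l$)
$K{\left(d{\left(q{\left(-4 \right)} \right)} \right)} - -30909 = 11 \cdot 2 \left(-1 + 2\right) - -30909 = 11 \cdot 2 \cdot 1 + 30909 = 11 \cdot 2 + 30909 = 22 + 30909 = 30931$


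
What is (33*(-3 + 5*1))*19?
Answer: 1254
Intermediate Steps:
(33*(-3 + 5*1))*19 = (33*(-3 + 5))*19 = (33*2)*19 = 66*19 = 1254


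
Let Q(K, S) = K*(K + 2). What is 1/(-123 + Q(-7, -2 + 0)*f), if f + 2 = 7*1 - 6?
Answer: -1/158 ≈ -0.0063291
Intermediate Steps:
f = -1 (f = -2 + (7*1 - 6) = -2 + (7 - 6) = -2 + 1 = -1)
Q(K, S) = K*(2 + K)
1/(-123 + Q(-7, -2 + 0)*f) = 1/(-123 - 7*(2 - 7)*(-1)) = 1/(-123 - 7*(-5)*(-1)) = 1/(-123 + 35*(-1)) = 1/(-123 - 35) = 1/(-158) = -1/158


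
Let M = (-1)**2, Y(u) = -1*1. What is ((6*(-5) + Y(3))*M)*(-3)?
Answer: 93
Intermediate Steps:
Y(u) = -1
M = 1
((6*(-5) + Y(3))*M)*(-3) = ((6*(-5) - 1)*1)*(-3) = ((-30 - 1)*1)*(-3) = -31*1*(-3) = -31*(-3) = 93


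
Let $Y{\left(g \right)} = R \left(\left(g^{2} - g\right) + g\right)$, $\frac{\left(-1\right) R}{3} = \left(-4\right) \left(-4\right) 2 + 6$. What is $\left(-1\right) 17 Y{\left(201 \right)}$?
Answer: $78297138$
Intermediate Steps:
$R = -114$ ($R = - 3 \left(\left(-4\right) \left(-4\right) 2 + 6\right) = - 3 \left(16 \cdot 2 + 6\right) = - 3 \left(32 + 6\right) = \left(-3\right) 38 = -114$)
$Y{\left(g \right)} = - 114 g^{2}$ ($Y{\left(g \right)} = - 114 \left(\left(g^{2} - g\right) + g\right) = - 114 g^{2}$)
$\left(-1\right) 17 Y{\left(201 \right)} = \left(-1\right) 17 \left(- 114 \cdot 201^{2}\right) = - 17 \left(\left(-114\right) 40401\right) = \left(-17\right) \left(-4605714\right) = 78297138$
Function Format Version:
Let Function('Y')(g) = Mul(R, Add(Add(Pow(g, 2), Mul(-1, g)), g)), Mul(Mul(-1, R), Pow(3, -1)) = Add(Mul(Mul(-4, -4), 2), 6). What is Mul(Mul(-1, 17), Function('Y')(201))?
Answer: 78297138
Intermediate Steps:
R = -114 (R = Mul(-3, Add(Mul(Mul(-4, -4), 2), 6)) = Mul(-3, Add(Mul(16, 2), 6)) = Mul(-3, Add(32, 6)) = Mul(-3, 38) = -114)
Function('Y')(g) = Mul(-114, Pow(g, 2)) (Function('Y')(g) = Mul(-114, Add(Add(Pow(g, 2), Mul(-1, g)), g)) = Mul(-114, Pow(g, 2)))
Mul(Mul(-1, 17), Function('Y')(201)) = Mul(Mul(-1, 17), Mul(-114, Pow(201, 2))) = Mul(-17, Mul(-114, 40401)) = Mul(-17, -4605714) = 78297138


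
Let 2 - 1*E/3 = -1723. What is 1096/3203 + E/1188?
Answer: 1986397/422796 ≈ 4.6982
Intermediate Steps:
E = 5175 (E = 6 - 3*(-1723) = 6 + 5169 = 5175)
1096/3203 + E/1188 = 1096/3203 + 5175/1188 = 1096*(1/3203) + 5175*(1/1188) = 1096/3203 + 575/132 = 1986397/422796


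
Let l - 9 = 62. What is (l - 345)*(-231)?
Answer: 63294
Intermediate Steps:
l = 71 (l = 9 + 62 = 71)
(l - 345)*(-231) = (71 - 345)*(-231) = -274*(-231) = 63294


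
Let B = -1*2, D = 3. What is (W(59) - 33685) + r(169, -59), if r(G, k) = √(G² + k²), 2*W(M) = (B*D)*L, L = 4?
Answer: -33697 + √32042 ≈ -33518.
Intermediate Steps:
B = -2
W(M) = -12 (W(M) = (-2*3*4)/2 = (-6*4)/2 = (½)*(-24) = -12)
(W(59) - 33685) + r(169, -59) = (-12 - 33685) + √(169² + (-59)²) = -33697 + √(28561 + 3481) = -33697 + √32042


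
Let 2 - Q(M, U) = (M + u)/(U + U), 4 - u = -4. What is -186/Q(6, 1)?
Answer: 186/5 ≈ 37.200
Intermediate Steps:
u = 8 (u = 4 - 1*(-4) = 4 + 4 = 8)
Q(M, U) = 2 - (8 + M)/(2*U) (Q(M, U) = 2 - (M + 8)/(U + U) = 2 - (8 + M)/(2*U))
-186/Q(6, 1) = -186*2/(-8 - 1*6 + 4*1) = -186*2/(-8 - 6 + 4) = -186/((½)*1*(-10)) = -186/(-5) = -186*(-⅕) = 186/5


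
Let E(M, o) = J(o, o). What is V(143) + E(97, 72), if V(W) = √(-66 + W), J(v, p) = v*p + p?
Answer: 5256 + √77 ≈ 5264.8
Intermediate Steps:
J(v, p) = p + p*v (J(v, p) = p*v + p = p + p*v)
E(M, o) = o*(1 + o)
V(143) + E(97, 72) = √(-66 + 143) + 72*(1 + 72) = √77 + 72*73 = √77 + 5256 = 5256 + √77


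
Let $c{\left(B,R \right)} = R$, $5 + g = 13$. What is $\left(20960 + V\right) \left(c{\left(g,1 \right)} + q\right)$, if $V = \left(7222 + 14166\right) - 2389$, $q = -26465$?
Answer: $-1057474976$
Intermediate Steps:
$g = 8$ ($g = -5 + 13 = 8$)
$V = 18999$ ($V = 21388 - 2389 = 18999$)
$\left(20960 + V\right) \left(c{\left(g,1 \right)} + q\right) = \left(20960 + 18999\right) \left(1 - 26465\right) = 39959 \left(-26464\right) = -1057474976$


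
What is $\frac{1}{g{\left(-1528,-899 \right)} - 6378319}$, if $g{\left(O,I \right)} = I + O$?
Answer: $- \frac{1}{6380746} \approx -1.5672 \cdot 10^{-7}$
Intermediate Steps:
$\frac{1}{g{\left(-1528,-899 \right)} - 6378319} = \frac{1}{\left(-899 - 1528\right) - 6378319} = \frac{1}{-2427 - 6378319} = \frac{1}{-6380746} = - \frac{1}{6380746}$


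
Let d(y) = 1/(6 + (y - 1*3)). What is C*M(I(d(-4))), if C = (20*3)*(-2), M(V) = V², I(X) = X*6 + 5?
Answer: -120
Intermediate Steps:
d(y) = 1/(3 + y) (d(y) = 1/(6 + (y - 3)) = 1/(6 + (-3 + y)) = 1/(3 + y))
I(X) = 5 + 6*X (I(X) = 6*X + 5 = 5 + 6*X)
C = -120 (C = 60*(-2) = -120)
C*M(I(d(-4))) = -120*(5 + 6/(3 - 4))² = -120*(5 + 6/(-1))² = -120*(5 + 6*(-1))² = -120*(5 - 6)² = -120*(-1)² = -120*1 = -120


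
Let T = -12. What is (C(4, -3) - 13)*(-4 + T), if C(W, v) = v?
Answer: 256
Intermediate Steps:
(C(4, -3) - 13)*(-4 + T) = (-3 - 13)*(-4 - 12) = -16*(-16) = 256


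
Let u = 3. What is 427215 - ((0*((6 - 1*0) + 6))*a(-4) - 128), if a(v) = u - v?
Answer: 427343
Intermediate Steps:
a(v) = 3 - v
427215 - ((0*((6 - 1*0) + 6))*a(-4) - 128) = 427215 - ((0*((6 - 1*0) + 6))*(3 - 1*(-4)) - 128) = 427215 - ((0*((6 + 0) + 6))*(3 + 4) - 128) = 427215 - ((0*(6 + 6))*7 - 128) = 427215 - ((0*12)*7 - 128) = 427215 - (0*7 - 128) = 427215 - (0 - 128) = 427215 - 1*(-128) = 427215 + 128 = 427343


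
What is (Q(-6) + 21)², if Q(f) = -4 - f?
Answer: 529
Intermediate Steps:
(Q(-6) + 21)² = ((-4 - 1*(-6)) + 21)² = ((-4 + 6) + 21)² = (2 + 21)² = 23² = 529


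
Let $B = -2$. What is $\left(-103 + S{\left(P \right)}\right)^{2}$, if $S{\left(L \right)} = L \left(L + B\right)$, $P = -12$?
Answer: $4225$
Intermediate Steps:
$S{\left(L \right)} = L \left(-2 + L\right)$ ($S{\left(L \right)} = L \left(L - 2\right) = L \left(-2 + L\right)$)
$\left(-103 + S{\left(P \right)}\right)^{2} = \left(-103 - 12 \left(-2 - 12\right)\right)^{2} = \left(-103 - -168\right)^{2} = \left(-103 + 168\right)^{2} = 65^{2} = 4225$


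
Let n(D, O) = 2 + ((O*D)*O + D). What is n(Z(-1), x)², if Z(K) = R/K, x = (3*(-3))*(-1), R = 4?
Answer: 106276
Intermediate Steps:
x = 9 (x = -9*(-1) = 9)
Z(K) = 4/K
n(D, O) = 2 + D + D*O² (n(D, O) = 2 + ((D*O)*O + D) = 2 + (D*O² + D) = 2 + (D + D*O²) = 2 + D + D*O²)
n(Z(-1), x)² = (2 + 4/(-1) + (4/(-1))*9²)² = (2 + 4*(-1) + (4*(-1))*81)² = (2 - 4 - 4*81)² = (2 - 4 - 324)² = (-326)² = 106276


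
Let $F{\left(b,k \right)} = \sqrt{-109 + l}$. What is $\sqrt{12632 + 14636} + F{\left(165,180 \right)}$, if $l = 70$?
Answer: $2 \sqrt{6817} + i \sqrt{39} \approx 165.13 + 6.245 i$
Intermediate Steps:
$F{\left(b,k \right)} = i \sqrt{39}$ ($F{\left(b,k \right)} = \sqrt{-109 + 70} = \sqrt{-39} = i \sqrt{39}$)
$\sqrt{12632 + 14636} + F{\left(165,180 \right)} = \sqrt{12632 + 14636} + i \sqrt{39} = \sqrt{27268} + i \sqrt{39} = 2 \sqrt{6817} + i \sqrt{39}$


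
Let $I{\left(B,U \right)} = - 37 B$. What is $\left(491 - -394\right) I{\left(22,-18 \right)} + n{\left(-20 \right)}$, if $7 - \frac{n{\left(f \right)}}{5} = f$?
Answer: $-720255$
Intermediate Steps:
$n{\left(f \right)} = 35 - 5 f$
$\left(491 - -394\right) I{\left(22,-18 \right)} + n{\left(-20 \right)} = \left(491 - -394\right) \left(\left(-37\right) 22\right) + \left(35 - -100\right) = \left(491 + 394\right) \left(-814\right) + \left(35 + 100\right) = 885 \left(-814\right) + 135 = -720390 + 135 = -720255$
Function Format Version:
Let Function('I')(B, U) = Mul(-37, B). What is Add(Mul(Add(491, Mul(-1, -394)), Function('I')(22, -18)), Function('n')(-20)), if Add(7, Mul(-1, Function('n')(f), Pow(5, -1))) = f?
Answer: -720255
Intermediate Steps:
Function('n')(f) = Add(35, Mul(-5, f))
Add(Mul(Add(491, Mul(-1, -394)), Function('I')(22, -18)), Function('n')(-20)) = Add(Mul(Add(491, Mul(-1, -394)), Mul(-37, 22)), Add(35, Mul(-5, -20))) = Add(Mul(Add(491, 394), -814), Add(35, 100)) = Add(Mul(885, -814), 135) = Add(-720390, 135) = -720255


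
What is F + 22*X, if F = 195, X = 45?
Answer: 1185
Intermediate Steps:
F + 22*X = 195 + 22*45 = 195 + 990 = 1185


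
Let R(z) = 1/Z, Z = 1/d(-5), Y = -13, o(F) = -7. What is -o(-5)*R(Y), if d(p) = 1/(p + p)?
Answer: -7/10 ≈ -0.70000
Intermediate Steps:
d(p) = 1/(2*p)
Z = -10 (Z = 1/((½)/(-5)) = 1/((½)*(-⅕)) = 1/(-⅒) = -10)
R(z) = -⅒ (R(z) = 1/(-10) = -⅒)
-o(-5)*R(Y) = -(-7)*(-1)/10 = -1*7/10 = -7/10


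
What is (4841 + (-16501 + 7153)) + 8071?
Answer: 3564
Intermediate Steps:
(4841 + (-16501 + 7153)) + 8071 = (4841 - 9348) + 8071 = -4507 + 8071 = 3564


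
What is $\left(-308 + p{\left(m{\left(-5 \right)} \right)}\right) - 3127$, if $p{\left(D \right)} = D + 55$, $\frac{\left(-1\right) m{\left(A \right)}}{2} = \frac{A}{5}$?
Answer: $-3378$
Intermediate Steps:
$m{\left(A \right)} = - \frac{2 A}{5}$ ($m{\left(A \right)} = - 2 \frac{A}{5} = - \frac{2 A}{5}$)
$p{\left(D \right)} = 55 + D$
$\left(-308 + p{\left(m{\left(-5 \right)} \right)}\right) - 3127 = \left(-308 + \left(55 - -2\right)\right) - 3127 = \left(-308 + \left(55 + 2\right)\right) - 3127 = \left(-308 + 57\right) - 3127 = -251 - 3127 = -3378$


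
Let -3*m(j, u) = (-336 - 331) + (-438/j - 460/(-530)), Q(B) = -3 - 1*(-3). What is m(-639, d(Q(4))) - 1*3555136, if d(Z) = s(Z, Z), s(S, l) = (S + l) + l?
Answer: -120394278685/33867 ≈ -3.5549e+6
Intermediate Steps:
s(S, l) = S + 2*l
Q(B) = 0 (Q(B) = -3 + 3 = 0)
d(Z) = 3*Z (d(Z) = Z + 2*Z = 3*Z)
m(j, u) = 35305/159 + 146/j (m(j, u) = -((-336 - 331) + (-438/j - 460/(-530)))/3 = -(-667 + (-438/j - 460*(-1/530)))/3 = -(-667 + (-438/j + 46/53))/3 = -(-667 + (46/53 - 438/j))/3 = -(-35305/53 - 438/j)/3 = 35305/159 + 146/j)
m(-639, d(Q(4))) - 1*3555136 = (35305/159 + 146/(-639)) - 1*3555136 = (35305/159 + 146*(-1/639)) - 3555136 = (35305/159 - 146/639) - 3555136 = 7512227/33867 - 3555136 = -120394278685/33867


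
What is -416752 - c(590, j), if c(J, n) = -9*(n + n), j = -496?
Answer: -425680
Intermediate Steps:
c(J, n) = -18*n
-416752 - c(590, j) = -416752 - (-18)*(-496) = -416752 - 1*8928 = -416752 - 8928 = -425680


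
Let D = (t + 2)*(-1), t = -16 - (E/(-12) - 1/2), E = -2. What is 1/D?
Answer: 3/41 ≈ 0.073171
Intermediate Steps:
t = -47/3 (t = -16 - (-2/(-12) - 1/2) = -16 - (-2*(-1/12) - 1*½) = -16 - (⅙ - ½) = -16 - 1*(-⅓) = -16 + ⅓ = -47/3 ≈ -15.667)
D = 41/3 (D = (-47/3 + 2)*(-1) = -41/3*(-1) = 41/3 ≈ 13.667)
1/D = 1/(41/3) = 3/41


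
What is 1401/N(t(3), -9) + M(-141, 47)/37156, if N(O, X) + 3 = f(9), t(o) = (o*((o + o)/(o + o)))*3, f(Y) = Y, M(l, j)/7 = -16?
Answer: 619701/2654 ≈ 233.50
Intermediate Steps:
M(l, j) = -112 (M(l, j) = 7*(-16) = -112)
t(o) = 3*o (t(o) = (o*((2*o)/((2*o))))*3 = (o*((2*o)*(1/(2*o))))*3 = (o*1)*3 = o*3 = 3*o)
N(O, X) = 6 (N(O, X) = -3 + 9 = 6)
1401/N(t(3), -9) + M(-141, 47)/37156 = 1401/6 - 112/37156 = 1401*(⅙) - 112*1/37156 = 467/2 - 4/1327 = 619701/2654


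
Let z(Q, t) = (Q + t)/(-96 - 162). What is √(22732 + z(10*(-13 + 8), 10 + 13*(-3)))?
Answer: √1513153230/258 ≈ 150.77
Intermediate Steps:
z(Q, t) = -Q/258 - t/258 (z(Q, t) = (Q + t)/(-258) = (Q + t)*(-1/258) = -Q/258 - t/258)
√(22732 + z(10*(-13 + 8), 10 + 13*(-3))) = √(22732 + (-5*(-13 + 8)/129 - (10 + 13*(-3))/258)) = √(22732 + (-5*(-5)/129 - (10 - 39)/258)) = √(22732 + (-1/258*(-50) - 1/258*(-29))) = √(22732 + (25/129 + 29/258)) = √(22732 + 79/258) = √(5864935/258) = √1513153230/258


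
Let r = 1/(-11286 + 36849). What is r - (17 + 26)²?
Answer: -47265986/25563 ≈ -1849.0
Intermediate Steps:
r = 1/25563 ≈ 3.9119e-5
r - (17 + 26)² = 1/25563 - (17 + 26)² = 1/25563 - 1*43² = 1/25563 - 1*1849 = 1/25563 - 1849 = -47265986/25563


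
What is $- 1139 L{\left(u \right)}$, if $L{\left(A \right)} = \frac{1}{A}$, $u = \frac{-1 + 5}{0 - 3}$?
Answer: $\frac{3417}{4} \approx 854.25$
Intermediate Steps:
$u = - \frac{4}{3}$ ($u = \frac{4}{-3} = 4 \left(- \frac{1}{3}\right) = - \frac{4}{3} \approx -1.3333$)
$- 1139 L{\left(u \right)} = - \frac{1139}{- \frac{4}{3}} = \left(-1139\right) \left(- \frac{3}{4}\right) = \frac{3417}{4}$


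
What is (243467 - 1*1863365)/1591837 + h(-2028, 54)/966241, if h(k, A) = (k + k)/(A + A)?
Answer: -14087444811668/13842883572453 ≈ -1.0177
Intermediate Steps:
h(k, A) = k/A (h(k, A) = (2*k)/((2*A)) = (2*k)*(1/(2*A)) = k/A)
(243467 - 1*1863365)/1591837 + h(-2028, 54)/966241 = (243467 - 1*1863365)/1591837 - 2028/54/966241 = (243467 - 1863365)*(1/1591837) - 2028*1/54*(1/966241) = -1619898*1/1591837 - 338/9*1/966241 = -1619898/1591837 - 338/8696169 = -14087444811668/13842883572453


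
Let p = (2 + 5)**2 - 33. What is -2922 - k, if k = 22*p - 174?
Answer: -3100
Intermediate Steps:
p = 16 (p = 7**2 - 33 = 49 - 33 = 16)
k = 178 (k = 22*16 - 174 = 352 - 174 = 178)
-2922 - k = -2922 - 1*178 = -2922 - 178 = -3100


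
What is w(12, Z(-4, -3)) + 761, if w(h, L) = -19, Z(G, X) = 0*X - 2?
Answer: 742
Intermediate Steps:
Z(G, X) = -2 (Z(G, X) = 0 - 2 = -2)
w(12, Z(-4, -3)) + 761 = -19 + 761 = 742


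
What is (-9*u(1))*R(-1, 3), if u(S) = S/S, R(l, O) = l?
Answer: 9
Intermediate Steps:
u(S) = 1
(-9*u(1))*R(-1, 3) = -9*1*(-1) = -9*(-1) = 9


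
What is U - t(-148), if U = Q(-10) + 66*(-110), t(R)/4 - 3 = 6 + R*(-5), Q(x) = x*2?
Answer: -10276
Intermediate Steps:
Q(x) = 2*x
t(R) = 36 - 20*R (t(R) = 12 + 4*(6 + R*(-5)) = 12 + 4*(6 - 5*R) = 12 + (24 - 20*R) = 36 - 20*R)
U = -7280 (U = 2*(-10) + 66*(-110) = -20 - 7260 = -7280)
U - t(-148) = -7280 - (36 - 20*(-148)) = -7280 - (36 + 2960) = -7280 - 1*2996 = -7280 - 2996 = -10276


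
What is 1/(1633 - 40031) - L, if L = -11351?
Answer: 435855697/38398 ≈ 11351.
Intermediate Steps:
1/(1633 - 40031) - L = 1/(1633 - 40031) - 1*(-11351) = 1/(-38398) + 11351 = -1/38398 + 11351 = 435855697/38398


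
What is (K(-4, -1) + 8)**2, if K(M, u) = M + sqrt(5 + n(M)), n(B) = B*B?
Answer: (4 + sqrt(21))**2 ≈ 73.661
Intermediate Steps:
n(B) = B**2
K(M, u) = M + sqrt(5 + M**2)
(K(-4, -1) + 8)**2 = ((-4 + sqrt(5 + (-4)**2)) + 8)**2 = ((-4 + sqrt(5 + 16)) + 8)**2 = ((-4 + sqrt(21)) + 8)**2 = (4 + sqrt(21))**2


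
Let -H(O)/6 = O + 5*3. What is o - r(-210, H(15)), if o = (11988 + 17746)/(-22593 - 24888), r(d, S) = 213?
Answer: -10143187/47481 ≈ -213.63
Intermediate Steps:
H(O) = -90 - 6*O (H(O) = -6*(O + 5*3) = -6*(O + 15) = -6*(15 + O) = -90 - 6*O)
o = -29734/47481 (o = 29734/(-47481) = 29734*(-1/47481) = -29734/47481 ≈ -0.62623)
o - r(-210, H(15)) = -29734/47481 - 1*213 = -29734/47481 - 213 = -10143187/47481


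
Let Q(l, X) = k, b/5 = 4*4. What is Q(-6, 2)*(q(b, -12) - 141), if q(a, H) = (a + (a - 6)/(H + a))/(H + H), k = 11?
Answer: -431981/272 ≈ -1588.2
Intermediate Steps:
b = 80 (b = 5*(4*4) = 5*16 = 80)
Q(l, X) = 11
q(a, H) = (a + (-6 + a)/(H + a))/(2*H) (q(a, H) = (a + (-6 + a)/(H + a))/((2*H)) = (a + (-6 + a)/(H + a))*(1/(2*H)) = (a + (-6 + a)/(H + a))/(2*H))
Q(-6, 2)*(q(b, -12) - 141) = 11*((½)*(-6 + 80 + 80² - 12*80)/(-12*(-12 + 80)) - 141) = 11*((½)*(-1/12)*(-6 + 80 + 6400 - 960)/68 - 141) = 11*((½)*(-1/12)*(1/68)*5514 - 141) = 11*(-919/272 - 141) = 11*(-39271/272) = -431981/272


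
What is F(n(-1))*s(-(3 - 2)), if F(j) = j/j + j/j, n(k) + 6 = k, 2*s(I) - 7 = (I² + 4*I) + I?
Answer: 3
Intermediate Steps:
s(I) = 7/2 + I²/2 + 5*I/2 (s(I) = 7/2 + ((I² + 4*I) + I)/2 = 7/2 + (I² + 5*I)/2 = 7/2 + (I²/2 + 5*I/2) = 7/2 + I²/2 + 5*I/2)
n(k) = -6 + k
F(j) = 2 (F(j) = 1 + 1 = 2)
F(n(-1))*s(-(3 - 2)) = 2*(7/2 + (-(3 - 2))²/2 + 5*(-(3 - 2))/2) = 2*(7/2 + (-1*1)²/2 + 5*(-1*1)/2) = 2*(7/2 + (½)*(-1)² + (5/2)*(-1)) = 2*(7/2 + (½)*1 - 5/2) = 2*(7/2 + ½ - 5/2) = 2*(3/2) = 3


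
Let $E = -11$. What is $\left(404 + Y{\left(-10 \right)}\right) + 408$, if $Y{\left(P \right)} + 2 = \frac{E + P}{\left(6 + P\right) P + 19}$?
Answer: $\frac{47769}{59} \approx 809.64$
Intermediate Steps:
$Y{\left(P \right)} = -2 + \frac{-11 + P}{19 + P \left(6 + P\right)}$ ($Y{\left(P \right)} = -2 + \frac{-11 + P}{\left(6 + P\right) P + 19} = -2 + \frac{-11 + P}{P \left(6 + P\right) + 19} = -2 + \frac{-11 + P}{19 + P \left(6 + P\right)}$)
$\left(404 + Y{\left(-10 \right)}\right) + 408 = \left(404 + \frac{-49 - -110 - 2 \left(-10\right)^{2}}{19 + \left(-10\right)^{2} + 6 \left(-10\right)}\right) + 408 = \left(404 + \frac{-49 + 110 - 200}{19 + 100 - 60}\right) + 408 = \left(404 + \frac{-49 + 110 - 200}{59}\right) + 408 = \left(404 + \frac{1}{59} \left(-139\right)\right) + 408 = \left(404 - \frac{139}{59}\right) + 408 = \frac{23697}{59} + 408 = \frac{47769}{59}$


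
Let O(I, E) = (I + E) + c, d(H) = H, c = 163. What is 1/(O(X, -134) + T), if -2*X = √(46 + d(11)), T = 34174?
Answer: 45604/1559793593 + 2*√57/4679380779 ≈ 2.9240e-5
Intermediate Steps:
X = -√57/2 (X = -√(46 + 11)/2 = -√57/2 ≈ -3.7749)
O(I, E) = 163 + E + I (O(I, E) = (I + E) + 163 = (E + I) + 163 = 163 + E + I)
1/(O(X, -134) + T) = 1/((163 - 134 - √57/2) + 34174) = 1/((29 - √57/2) + 34174) = 1/(34203 - √57/2)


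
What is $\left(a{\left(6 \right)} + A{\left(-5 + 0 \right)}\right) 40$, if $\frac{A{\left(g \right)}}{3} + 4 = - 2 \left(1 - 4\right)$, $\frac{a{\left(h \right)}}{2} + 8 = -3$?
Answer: $-640$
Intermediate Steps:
$a{\left(h \right)} = -22$ ($a{\left(h \right)} = -16 + 2 \left(-3\right) = -16 - 6 = -22$)
$A{\left(g \right)} = 6$ ($A{\left(g \right)} = -12 + 3 \left(- 2 \left(1 - 4\right)\right) = -12 + 3 \left(\left(-2\right) \left(-3\right)\right) = -12 + 3 \cdot 6 = -12 + 18 = 6$)
$\left(a{\left(6 \right)} + A{\left(-5 + 0 \right)}\right) 40 = \left(-22 + 6\right) 40 = \left(-16\right) 40 = -640$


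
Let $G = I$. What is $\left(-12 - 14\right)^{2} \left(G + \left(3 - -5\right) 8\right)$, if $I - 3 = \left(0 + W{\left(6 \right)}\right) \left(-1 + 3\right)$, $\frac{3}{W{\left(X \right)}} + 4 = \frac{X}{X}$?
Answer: $43940$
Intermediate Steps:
$W{\left(X \right)} = -1$ ($W{\left(X \right)} = \frac{3}{-4 + \frac{X}{X}} = \frac{3}{-4 + 1} = \frac{3}{-3} = 3 \left(- \frac{1}{3}\right) = -1$)
$I = 1$ ($I = 3 + \left(0 - 1\right) \left(-1 + 3\right) = 3 - 2 = 1$)
$G = 1$
$\left(-12 - 14\right)^{2} \left(G + \left(3 - -5\right) 8\right) = \left(-12 - 14\right)^{2} \left(1 + \left(3 - -5\right) 8\right) = \left(-26\right)^{2} \left(1 + \left(3 + 5\right) 8\right) = 676 \left(1 + 8 \cdot 8\right) = 676 \left(1 + 64\right) = 676 \cdot 65 = 43940$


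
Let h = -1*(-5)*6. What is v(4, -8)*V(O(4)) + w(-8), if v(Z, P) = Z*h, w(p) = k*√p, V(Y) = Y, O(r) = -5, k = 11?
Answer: -600 + 22*I*√2 ≈ -600.0 + 31.113*I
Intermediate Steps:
h = 30 (h = 5*6 = 30)
w(p) = 11*√p
v(Z, P) = 30*Z (v(Z, P) = Z*30 = 30*Z)
v(4, -8)*V(O(4)) + w(-8) = (30*4)*(-5) + 11*√(-8) = 120*(-5) + 11*(2*I*√2) = -600 + 22*I*√2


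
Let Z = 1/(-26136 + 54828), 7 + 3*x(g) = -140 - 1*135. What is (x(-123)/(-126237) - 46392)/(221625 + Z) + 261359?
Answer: 69932989379326859021/267574659337579 ≈ 2.6136e+5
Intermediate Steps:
x(g) = -94 (x(g) = -7/3 + (-140 - 1*135)/3 = -7/3 + (-140 - 135)/3 = -7/3 + (⅓)*(-275) = -7/3 - 275/3 = -94)
Z = 1/28692 ≈ 3.4853e-5
(x(-123)/(-126237) - 46392)/(221625 + Z) + 261359 = (-94/(-126237) - 46392)/(221625 + 1/28692) + 261359 = (-94*(-1/126237) - 46392)/(6358864501/28692) + 261359 = (94/126237 - 46392)*(28692/6358864501) + 261359 = -5856386810/126237*28692/6358864501 + 261359 = -56010483450840/267574659337579 + 261359 = 69932989379326859021/267574659337579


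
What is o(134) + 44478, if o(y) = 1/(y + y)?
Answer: 11920105/268 ≈ 44478.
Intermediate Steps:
o(y) = 1/(2*y)
o(134) + 44478 = (1/2)/134 + 44478 = (1/2)*(1/134) + 44478 = 1/268 + 44478 = 11920105/268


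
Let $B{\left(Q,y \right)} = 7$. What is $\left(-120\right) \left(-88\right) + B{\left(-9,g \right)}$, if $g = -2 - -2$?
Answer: $10567$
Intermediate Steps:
$g = 0$ ($g = -2 + 2 = 0$)
$\left(-120\right) \left(-88\right) + B{\left(-9,g \right)} = \left(-120\right) \left(-88\right) + 7 = 10560 + 7 = 10567$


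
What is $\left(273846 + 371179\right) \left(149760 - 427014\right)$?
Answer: $-178835761350$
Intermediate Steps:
$\left(273846 + 371179\right) \left(149760 - 427014\right) = 645025 \left(-277254\right) = -178835761350$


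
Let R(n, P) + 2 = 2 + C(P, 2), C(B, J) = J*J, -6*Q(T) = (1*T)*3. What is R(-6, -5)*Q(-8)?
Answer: 16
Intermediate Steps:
Q(T) = -T/2 (Q(T) = -1*T*3/6 = -T*3/6 = -T/2)
C(B, J) = J²
R(n, P) = 4 (R(n, P) = -2 + (2 + 2²) = -2 + (2 + 4) = -2 + 6 = 4)
R(-6, -5)*Q(-8) = 4*(-½*(-8)) = 4*4 = 16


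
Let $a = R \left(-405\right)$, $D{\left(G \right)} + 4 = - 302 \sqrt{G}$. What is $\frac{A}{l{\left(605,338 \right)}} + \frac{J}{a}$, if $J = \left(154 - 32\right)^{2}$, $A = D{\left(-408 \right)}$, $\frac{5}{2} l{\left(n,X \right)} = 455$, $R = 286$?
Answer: $- \frac{61004}{405405} - \frac{302 i \sqrt{102}}{91} \approx -0.15048 - 33.517 i$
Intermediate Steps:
$D{\left(G \right)} = -4 - 302 \sqrt{G}$
$l{\left(n,X \right)} = 182$ ($l{\left(n,X \right)} = \frac{2}{5} \cdot 455 = 182$)
$A = -4 - 604 i \sqrt{102}$ ($A = -4 - 302 \sqrt{-408} = -4 - 302 \cdot 2 i \sqrt{102} = -4 - 604 i \sqrt{102} \approx -4.0 - 6100.1 i$)
$a = -115830$ ($a = 286 \left(-405\right) = -115830$)
$J = 14884$ ($J = 122^{2} = 14884$)
$\frac{A}{l{\left(605,338 \right)}} + \frac{J}{a} = \frac{-4 - 604 i \sqrt{102}}{182} + \frac{14884}{-115830} = \left(-4 - 604 i \sqrt{102}\right) \frac{1}{182} + 14884 \left(- \frac{1}{115830}\right) = \left(- \frac{2}{91} - \frac{302 i \sqrt{102}}{91}\right) - \frac{7442}{57915} = - \frac{61004}{405405} - \frac{302 i \sqrt{102}}{91}$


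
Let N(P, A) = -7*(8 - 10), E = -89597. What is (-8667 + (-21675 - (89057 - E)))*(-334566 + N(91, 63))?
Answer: 69920029792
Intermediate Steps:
N(P, A) = 14 (N(P, A) = -7*(-2) = 14)
(-8667 + (-21675 - (89057 - E)))*(-334566 + N(91, 63)) = (-8667 + (-21675 - (89057 - 1*(-89597))))*(-334566 + 14) = (-8667 + (-21675 - (89057 + 89597)))*(-334552) = (-8667 + (-21675 - 1*178654))*(-334552) = (-8667 + (-21675 - 178654))*(-334552) = (-8667 - 200329)*(-334552) = -208996*(-334552) = 69920029792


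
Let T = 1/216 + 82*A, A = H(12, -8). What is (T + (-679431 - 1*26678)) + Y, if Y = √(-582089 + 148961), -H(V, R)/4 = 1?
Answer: -152590391/216 + 2*I*√108282 ≈ -7.0644e+5 + 658.13*I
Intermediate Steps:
H(V, R) = -4 (H(V, R) = -4*1 = -4)
A = -4
T = -70847/216 (T = 1/216 + 82*(-4) = 1/216 - 328 = -70847/216 ≈ -328.00)
Y = 2*I*√108282 (Y = √(-433128) = 2*I*√108282 ≈ 658.13*I)
(T + (-679431 - 1*26678)) + Y = (-70847/216 + (-679431 - 1*26678)) + 2*I*√108282 = (-70847/216 + (-679431 - 26678)) + 2*I*√108282 = (-70847/216 - 706109) + 2*I*√108282 = -152590391/216 + 2*I*√108282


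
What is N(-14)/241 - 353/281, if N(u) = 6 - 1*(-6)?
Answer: -81701/67721 ≈ -1.2064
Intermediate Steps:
N(u) = 12 (N(u) = 6 + 6 = 12)
N(-14)/241 - 353/281 = 12/241 - 353/281 = -81701/67721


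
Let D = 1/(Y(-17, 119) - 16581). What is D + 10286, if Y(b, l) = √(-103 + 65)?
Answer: 2827925838733/274929599 - I*√38/274929599 ≈ 10286.0 - 2.2422e-8*I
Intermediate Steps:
Y(b, l) = I*√38 (Y(b, l) = √(-38) = I*√38)
D = 1/(-16581 + I*√38) (D = 1/(I*√38 - 16581) = 1/(-16581 + I*√38) ≈ -6.031e-5 - 2.24e-8*I)
D + 10286 = (-16581/274929599 - I*√38/274929599) + 10286 = 2827925838733/274929599 - I*√38/274929599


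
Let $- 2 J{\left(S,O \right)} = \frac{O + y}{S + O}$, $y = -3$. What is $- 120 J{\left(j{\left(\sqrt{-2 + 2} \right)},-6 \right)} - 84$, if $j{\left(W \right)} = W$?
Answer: $6$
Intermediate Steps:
$J{\left(S,O \right)} = - \frac{-3 + O}{2 \left(O + S\right)}$ ($J{\left(S,O \right)} = - \frac{\left(O - 3\right) \frac{1}{S + O}}{2} = - \frac{\left(-3 + O\right) \frac{1}{O + S}}{2} = - \frac{\frac{1}{O + S} \left(-3 + O\right)}{2} = - \frac{-3 + O}{2 \left(O + S\right)}$)
$- 120 J{\left(j{\left(\sqrt{-2 + 2} \right)},-6 \right)} - 84 = - 120 \frac{3 - -6}{2 \left(-6 + \sqrt{-2 + 2}\right)} - 84 = - 120 \frac{3 + 6}{2 \left(-6 + \sqrt{0}\right)} - 84 = - 120 \cdot \frac{1}{2} \frac{1}{-6 + 0} \cdot 9 - 84 = - 120 \cdot \frac{1}{2} \frac{1}{-6} \cdot 9 - 84 = - 120 \cdot \frac{1}{2} \left(- \frac{1}{6}\right) 9 - 84 = \left(-120\right) \left(- \frac{3}{4}\right) - 84 = 90 - 84 = 6$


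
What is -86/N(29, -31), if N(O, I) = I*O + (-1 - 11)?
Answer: 86/911 ≈ 0.094402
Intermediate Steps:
N(O, I) = -12 + I*O (N(O, I) = I*O - 12 = -12 + I*O)
-86/N(29, -31) = -86/(-12 - 31*29) = -86/(-12 - 899) = -86/(-911) = -86*(-1/911) = 86/911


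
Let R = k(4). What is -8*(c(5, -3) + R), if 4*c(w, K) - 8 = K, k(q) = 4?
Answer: -42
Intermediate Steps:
R = 4
c(w, K) = 2 + K/4
-8*(c(5, -3) + R) = -8*((2 + (¼)*(-3)) + 4) = -8*((2 - ¾) + 4) = -8*(5/4 + 4) = -8*21/4 = -42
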